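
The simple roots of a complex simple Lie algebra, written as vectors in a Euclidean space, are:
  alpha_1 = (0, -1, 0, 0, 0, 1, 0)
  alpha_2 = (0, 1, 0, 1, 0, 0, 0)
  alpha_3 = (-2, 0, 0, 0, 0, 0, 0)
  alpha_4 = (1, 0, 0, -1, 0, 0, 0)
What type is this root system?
C4

Compute the Cartan integers a_ij = 2(alpha_i, alpha_j)/(alpha_j, alpha_j); the resulting 4x4 Cartan matrix is
[[2, -1, 0, 0], [-1, 2, 0, -1], [0, 0, 2, -2], [0, -1, -1, 2]].
The roots have two lengths (squared-length ratio 2:1); the short ones are alpha_{1,2,4}. The associated Dynkin diagram is a chain of 4 nodes with a double edge at one end; the terminal node there is the unique long simple root (C_4), so the type is C_4 (the algebra sp(8)).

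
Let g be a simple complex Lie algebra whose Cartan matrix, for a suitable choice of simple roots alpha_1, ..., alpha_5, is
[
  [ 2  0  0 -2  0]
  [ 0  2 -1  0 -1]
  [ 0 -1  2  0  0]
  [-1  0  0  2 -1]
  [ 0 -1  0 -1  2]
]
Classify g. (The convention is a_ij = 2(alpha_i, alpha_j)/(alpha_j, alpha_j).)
type C_5

The matrix has rank 5 with 2's on the diagonal. Reading the off-diagonal entries as Dynkin edges (a single edge where a_ij = a_ji = -1; a double or triple edge where a_ij * a_ji = 2 or 3), the diagram is a chain of 5 nodes with a double edge at one end; the terminal node there is the unique long simple root (C_5). One simple-root ordering that puts it in standard form is (alpha_3, alpha_2, alpha_5, alpha_4, alpha_1). So the algebra is type C_5, i.e. sp(10).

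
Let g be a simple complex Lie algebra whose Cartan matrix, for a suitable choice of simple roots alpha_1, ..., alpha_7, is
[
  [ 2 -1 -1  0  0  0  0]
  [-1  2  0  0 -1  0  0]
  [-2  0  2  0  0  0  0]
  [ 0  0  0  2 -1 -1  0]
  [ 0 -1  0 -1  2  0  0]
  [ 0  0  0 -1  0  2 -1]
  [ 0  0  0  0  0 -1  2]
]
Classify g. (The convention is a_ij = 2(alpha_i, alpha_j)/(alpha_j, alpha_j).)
The matrix has rank 7 with 2's on the diagonal. Reading the off-diagonal entries as Dynkin edges (a single edge where a_ij = a_ji = -1; a double or triple edge where a_ij * a_ji = 2 or 3), the diagram is a chain of 7 nodes with a double edge at one end; the terminal node there is the unique long simple root (C_7). One simple-root ordering that puts it in standard form is (alpha_7, alpha_6, alpha_4, alpha_5, alpha_2, alpha_1, alpha_3). So the algebra is type C_7, i.e. sp(14).

C_7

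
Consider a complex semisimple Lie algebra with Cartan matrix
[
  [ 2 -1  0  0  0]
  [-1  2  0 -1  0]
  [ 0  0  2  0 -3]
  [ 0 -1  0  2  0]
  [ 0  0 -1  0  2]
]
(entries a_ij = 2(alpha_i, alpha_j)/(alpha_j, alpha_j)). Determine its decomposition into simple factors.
The diagram associated to this matrix has two connected components: the simple roots {alpha_1, alpha_2, alpha_4} form a chain of 3 nodes with single edges (A_3), and {alpha_3, alpha_5} form two nodes joined by a triple edge (G_2). A semisimple Lie algebra decomposes uniquely as the direct sum of simple ideals, one per connected component of its Dynkin diagram, so g ≅ A_3 ⊕ G_2 (dimension 15 + 14 = 29).

A3 ⊕ G2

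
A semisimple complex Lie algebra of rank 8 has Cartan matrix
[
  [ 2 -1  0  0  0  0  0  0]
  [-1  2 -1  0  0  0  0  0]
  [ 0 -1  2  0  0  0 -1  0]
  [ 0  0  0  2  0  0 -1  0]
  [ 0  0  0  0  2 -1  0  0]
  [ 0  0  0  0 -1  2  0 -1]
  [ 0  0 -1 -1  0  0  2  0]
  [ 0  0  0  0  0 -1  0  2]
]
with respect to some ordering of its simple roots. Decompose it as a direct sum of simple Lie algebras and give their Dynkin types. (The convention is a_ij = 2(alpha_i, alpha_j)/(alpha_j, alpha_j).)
The diagram associated to this matrix has two connected components: the simple roots {alpha_5, alpha_6, alpha_8} form a chain of 3 nodes with single edges (A_3), and {alpha_1, alpha_2, alpha_3, alpha_4, alpha_7} form a chain of 5 nodes with single edges (A_5). A semisimple Lie algebra decomposes uniquely as the direct sum of simple ideals, one per connected component of its Dynkin diagram, so g ≅ A_3 ⊕ A_5 (dimension 15 + 35 = 50).

A_3 (sl(4)) + A_5 (sl(6))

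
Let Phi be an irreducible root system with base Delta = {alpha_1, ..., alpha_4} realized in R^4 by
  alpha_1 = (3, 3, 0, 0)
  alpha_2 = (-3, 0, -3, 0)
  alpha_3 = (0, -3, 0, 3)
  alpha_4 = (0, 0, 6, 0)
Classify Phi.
Compute the Cartan integers a_ij = 2(alpha_i, alpha_j)/(alpha_j, alpha_j); the resulting 4x4 Cartan matrix is
[[2, -1, -1, 0], [-1, 2, 0, -1], [-1, 0, 2, 0], [0, -2, 0, 2]].
The roots have two lengths (squared-length ratio 2:1); the short ones are alpha_{1,2,3}. The associated Dynkin diagram is a chain of 4 nodes with a double edge at one end; the terminal node there is the unique long simple root (C_4), so the type is C_4 (the algebra sp(8)).

C_4 (sp(8))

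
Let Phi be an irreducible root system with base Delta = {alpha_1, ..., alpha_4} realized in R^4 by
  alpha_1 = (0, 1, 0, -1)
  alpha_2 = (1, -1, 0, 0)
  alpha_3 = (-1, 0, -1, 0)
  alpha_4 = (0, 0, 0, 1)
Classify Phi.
Compute the Cartan integers a_ij = 2(alpha_i, alpha_j)/(alpha_j, alpha_j); the resulting 4x4 Cartan matrix is
[[2, -1, 0, -2], [-1, 2, -1, 0], [0, -1, 2, 0], [-1, 0, 0, 2]].
The roots have two lengths (squared-length ratio 2:1); the short ones are alpha_{4}. The associated Dynkin diagram is a chain of 4 nodes with a double edge at one end; the terminal node there is the unique short simple root (B_4), so the type is B_4 (the algebra so(9)).

B_4 (so(9))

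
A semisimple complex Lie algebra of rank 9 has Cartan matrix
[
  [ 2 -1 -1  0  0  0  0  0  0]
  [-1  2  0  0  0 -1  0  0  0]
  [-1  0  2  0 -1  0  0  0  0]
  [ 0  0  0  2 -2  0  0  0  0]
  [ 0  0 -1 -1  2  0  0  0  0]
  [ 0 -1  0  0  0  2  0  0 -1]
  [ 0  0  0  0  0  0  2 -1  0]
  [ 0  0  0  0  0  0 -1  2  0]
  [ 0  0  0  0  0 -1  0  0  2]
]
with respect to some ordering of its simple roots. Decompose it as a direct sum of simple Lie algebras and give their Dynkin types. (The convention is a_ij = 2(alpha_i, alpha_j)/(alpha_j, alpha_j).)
A_2 + C_7

The diagram associated to this matrix has two connected components: the simple roots {alpha_7, alpha_8} form a chain of 2 nodes with single edges (A_2), and {alpha_1, alpha_2, alpha_3, alpha_4, alpha_5, alpha_6, alpha_9} form a chain of 7 nodes with a double edge at one end; the terminal node there is the unique long simple root (C_7). A semisimple Lie algebra decomposes uniquely as the direct sum of simple ideals, one per connected component of its Dynkin diagram, so g ≅ A_2 ⊕ C_7 (dimension 8 + 105 = 113).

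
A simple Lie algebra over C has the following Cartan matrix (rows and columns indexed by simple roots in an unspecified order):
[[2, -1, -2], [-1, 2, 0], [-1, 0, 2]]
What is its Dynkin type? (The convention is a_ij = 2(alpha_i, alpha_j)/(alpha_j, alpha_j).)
The matrix has rank 3 with 2's on the diagonal. Reading the off-diagonal entries as Dynkin edges (a single edge where a_ij = a_ji = -1; a double or triple edge where a_ij * a_ji = 2 or 3), the diagram is a chain of 3 nodes with a double edge at one end; the terminal node there is the unique short simple root (B_3). One simple-root ordering that puts it in standard form is (alpha_2, alpha_1, alpha_3). So the algebra is type B_3, i.e. so(7).

B_3 (so(7))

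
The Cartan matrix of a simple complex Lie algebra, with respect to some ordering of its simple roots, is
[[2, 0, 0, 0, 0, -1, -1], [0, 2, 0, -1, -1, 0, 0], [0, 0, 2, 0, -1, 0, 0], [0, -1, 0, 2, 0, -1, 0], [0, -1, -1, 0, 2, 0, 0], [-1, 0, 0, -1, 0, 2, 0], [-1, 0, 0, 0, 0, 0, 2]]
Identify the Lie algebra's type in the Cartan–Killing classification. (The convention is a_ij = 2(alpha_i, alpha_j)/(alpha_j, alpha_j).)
A_7

The matrix has rank 7 with 2's on the diagonal. Reading the off-diagonal entries as Dynkin edges (a single edge where a_ij = a_ji = -1; a double or triple edge where a_ij * a_ji = 2 or 3), the diagram is a chain of 7 nodes with single edges (A_7). One simple-root ordering that puts it in standard form is (alpha_3, alpha_5, alpha_2, alpha_4, alpha_6, alpha_1, alpha_7). So the algebra is type A_7, i.e. sl(8).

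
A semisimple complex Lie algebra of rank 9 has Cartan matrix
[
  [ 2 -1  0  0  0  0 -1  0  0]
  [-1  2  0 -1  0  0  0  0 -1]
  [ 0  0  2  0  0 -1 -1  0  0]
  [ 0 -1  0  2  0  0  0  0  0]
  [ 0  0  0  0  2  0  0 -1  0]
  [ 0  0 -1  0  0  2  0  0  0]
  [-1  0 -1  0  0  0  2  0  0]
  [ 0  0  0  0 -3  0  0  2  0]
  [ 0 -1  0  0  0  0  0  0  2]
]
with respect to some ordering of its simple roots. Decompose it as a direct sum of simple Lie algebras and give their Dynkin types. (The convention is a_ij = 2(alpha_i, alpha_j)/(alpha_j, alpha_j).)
D_7 (so(14)) + G_2

The diagram associated to this matrix has two connected components: the simple roots {alpha_1, alpha_2, alpha_3, alpha_4, alpha_6, alpha_7, alpha_9} form a chain of 5 nodes with a fork of two nodes at one end (D_7), and {alpha_5, alpha_8} form two nodes joined by a triple edge (G_2). A semisimple Lie algebra decomposes uniquely as the direct sum of simple ideals, one per connected component of its Dynkin diagram, so g ≅ D_7 ⊕ G_2 (dimension 91 + 14 = 105).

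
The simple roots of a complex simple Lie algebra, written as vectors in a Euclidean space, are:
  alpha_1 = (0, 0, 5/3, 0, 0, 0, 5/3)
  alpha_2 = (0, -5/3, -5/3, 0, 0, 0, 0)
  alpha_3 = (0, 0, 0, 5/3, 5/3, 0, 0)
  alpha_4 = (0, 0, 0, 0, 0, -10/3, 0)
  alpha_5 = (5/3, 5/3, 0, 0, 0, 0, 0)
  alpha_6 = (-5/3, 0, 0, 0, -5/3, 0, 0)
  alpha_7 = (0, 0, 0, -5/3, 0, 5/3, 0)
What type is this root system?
Compute the Cartan integers a_ij = 2(alpha_i, alpha_j)/(alpha_j, alpha_j); the resulting 7x7 Cartan matrix is
[[2, -1, 0, 0, 0, 0, 0], [-1, 2, 0, 0, -1, 0, 0], [0, 0, 2, 0, 0, -1, -1], [0, 0, 0, 2, 0, 0, -2], [0, -1, 0, 0, 2, -1, 0], [0, 0, -1, 0, -1, 2, 0], [0, 0, -1, -1, 0, 0, 2]].
The roots have two lengths (squared-length ratio 2:1); the short ones are alpha_{1,2,3,5,6,7}. The associated Dynkin diagram is a chain of 7 nodes with a double edge at one end; the terminal node there is the unique long simple root (C_7), so the type is C_7 (the algebra sp(14)).

C_7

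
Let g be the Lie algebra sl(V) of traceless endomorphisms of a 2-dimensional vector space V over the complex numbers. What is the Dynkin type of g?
type A_1

This is sl(2), which has dimension 2^2 - 1 = 3 and rank 2 - 1 = 1 (a Cartan subalgebra is the diagonal traceless matrices). In the classification of classical Lie algebras, the special linear algebra sl(n+1) has type A_n; here n = 1, so the Dynkin diagram is a chain of 1 nodes with single edges (A_1). Hence the type is A_1.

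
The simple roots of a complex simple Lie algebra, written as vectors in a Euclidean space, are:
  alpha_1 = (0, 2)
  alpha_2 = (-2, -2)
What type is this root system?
type B_2

Compute the Cartan integers a_ij = 2(alpha_i, alpha_j)/(alpha_j, alpha_j); the resulting 2x2 Cartan matrix is
[[2, -1], [-2, 2]].
The roots have two lengths (squared-length ratio 2:1); the short ones are alpha_{1}. The associated Dynkin diagram is a chain of 2 nodes with a double edge at one end; the terminal node there is the unique short simple root (B_2), so the type is B_2 (the algebra so(5)).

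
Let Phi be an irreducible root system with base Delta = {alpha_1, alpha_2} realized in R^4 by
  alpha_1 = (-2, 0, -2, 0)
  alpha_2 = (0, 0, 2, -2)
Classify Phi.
type A_2

Compute the Cartan integers a_ij = 2(alpha_i, alpha_j)/(alpha_j, alpha_j); the resulting 2x2 Cartan matrix is
[[2, -1], [-1, 2]].
All simple roots have the same length, so the diagram is simply laced. The associated Dynkin diagram is a chain of 2 nodes with single edges (A_2), so the type is A_2 (the algebra sl(3)).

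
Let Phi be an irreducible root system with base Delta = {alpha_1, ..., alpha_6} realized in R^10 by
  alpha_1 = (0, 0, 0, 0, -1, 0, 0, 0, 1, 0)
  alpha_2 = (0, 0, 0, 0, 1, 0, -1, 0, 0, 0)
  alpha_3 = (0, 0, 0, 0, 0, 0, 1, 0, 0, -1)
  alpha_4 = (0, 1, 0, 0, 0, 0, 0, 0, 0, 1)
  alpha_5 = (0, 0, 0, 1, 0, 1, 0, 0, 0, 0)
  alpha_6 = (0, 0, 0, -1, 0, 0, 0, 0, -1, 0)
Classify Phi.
Compute the Cartan integers a_ij = 2(alpha_i, alpha_j)/(alpha_j, alpha_j); the resulting 6x6 Cartan matrix is
[[2, -1, 0, 0, 0, -1], [-1, 2, -1, 0, 0, 0], [0, -1, 2, -1, 0, 0], [0, 0, -1, 2, 0, 0], [0, 0, 0, 0, 2, -1], [-1, 0, 0, 0, -1, 2]].
All simple roots have the same length, so the diagram is simply laced. The associated Dynkin diagram is a chain of 6 nodes with single edges (A_6), so the type is A_6 (the algebra sl(7)).

A_6 (sl(7))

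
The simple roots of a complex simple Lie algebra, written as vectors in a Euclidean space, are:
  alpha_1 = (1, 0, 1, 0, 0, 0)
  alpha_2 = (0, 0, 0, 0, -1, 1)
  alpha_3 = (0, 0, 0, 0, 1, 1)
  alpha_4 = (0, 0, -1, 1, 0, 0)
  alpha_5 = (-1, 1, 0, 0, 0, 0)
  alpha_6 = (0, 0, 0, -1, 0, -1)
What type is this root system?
D_6 (so(12))

Compute the Cartan integers a_ij = 2(alpha_i, alpha_j)/(alpha_j, alpha_j); the resulting 6x6 Cartan matrix is
[[2, 0, 0, -1, -1, 0], [0, 2, 0, 0, 0, -1], [0, 0, 2, 0, 0, -1], [-1, 0, 0, 2, 0, -1], [-1, 0, 0, 0, 2, 0], [0, -1, -1, -1, 0, 2]].
All simple roots have the same length, so the diagram is simply laced. The associated Dynkin diagram is a chain of 4 nodes with a fork of two nodes at one end (D_6), so the type is D_6 (the algebra so(12)).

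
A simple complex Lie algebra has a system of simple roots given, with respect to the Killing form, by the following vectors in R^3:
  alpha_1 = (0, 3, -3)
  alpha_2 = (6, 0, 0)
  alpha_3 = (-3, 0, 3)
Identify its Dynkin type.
C_3 (sp(6))

Compute the Cartan integers a_ij = 2(alpha_i, alpha_j)/(alpha_j, alpha_j); the resulting 3x3 Cartan matrix is
[[2, 0, -1], [0, 2, -2], [-1, -1, 2]].
The roots have two lengths (squared-length ratio 2:1); the short ones are alpha_{1,3}. The associated Dynkin diagram is a chain of 3 nodes with a double edge at one end; the terminal node there is the unique long simple root (C_3), so the type is C_3 (the algebra sp(6)).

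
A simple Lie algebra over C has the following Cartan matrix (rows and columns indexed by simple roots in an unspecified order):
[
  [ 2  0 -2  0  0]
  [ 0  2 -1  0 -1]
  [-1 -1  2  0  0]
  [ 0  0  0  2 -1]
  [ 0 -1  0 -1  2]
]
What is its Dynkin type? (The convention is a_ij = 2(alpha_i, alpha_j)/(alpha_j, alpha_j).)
C_5 (sp(10))

The matrix has rank 5 with 2's on the diagonal. Reading the off-diagonal entries as Dynkin edges (a single edge where a_ij = a_ji = -1; a double or triple edge where a_ij * a_ji = 2 or 3), the diagram is a chain of 5 nodes with a double edge at one end; the terminal node there is the unique long simple root (C_5). One simple-root ordering that puts it in standard form is (alpha_4, alpha_5, alpha_2, alpha_3, alpha_1). So the algebra is type C_5, i.e. sp(10).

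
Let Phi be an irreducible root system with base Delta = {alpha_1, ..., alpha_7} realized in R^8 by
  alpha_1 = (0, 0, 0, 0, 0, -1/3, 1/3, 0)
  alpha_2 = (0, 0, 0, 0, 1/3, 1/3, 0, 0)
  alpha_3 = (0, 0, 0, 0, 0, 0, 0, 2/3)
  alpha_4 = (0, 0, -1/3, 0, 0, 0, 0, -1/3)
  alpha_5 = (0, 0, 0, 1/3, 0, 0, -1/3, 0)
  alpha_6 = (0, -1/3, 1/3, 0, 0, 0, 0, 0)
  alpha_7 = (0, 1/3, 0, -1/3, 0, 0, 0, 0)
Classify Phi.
Compute the Cartan integers a_ij = 2(alpha_i, alpha_j)/(alpha_j, alpha_j); the resulting 7x7 Cartan matrix is
[[2, -1, 0, 0, -1, 0, 0], [-1, 2, 0, 0, 0, 0, 0], [0, 0, 2, -2, 0, 0, 0], [0, 0, -1, 2, 0, -1, 0], [-1, 0, 0, 0, 2, 0, -1], [0, 0, 0, -1, 0, 2, -1], [0, 0, 0, 0, -1, -1, 2]].
The roots have two lengths (squared-length ratio 2:1); the short ones are alpha_{1,2,4,5,6,7}. The associated Dynkin diagram is a chain of 7 nodes with a double edge at one end; the terminal node there is the unique long simple root (C_7), so the type is C_7 (the algebra sp(14)).

type C_7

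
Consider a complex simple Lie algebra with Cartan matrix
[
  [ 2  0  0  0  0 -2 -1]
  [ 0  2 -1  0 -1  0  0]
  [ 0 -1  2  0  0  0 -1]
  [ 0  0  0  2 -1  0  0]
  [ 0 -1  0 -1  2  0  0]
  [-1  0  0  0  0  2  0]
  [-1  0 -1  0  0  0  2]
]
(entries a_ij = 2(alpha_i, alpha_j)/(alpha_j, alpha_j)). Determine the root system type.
The matrix has rank 7 with 2's on the diagonal. Reading the off-diagonal entries as Dynkin edges (a single edge where a_ij = a_ji = -1; a double or triple edge where a_ij * a_ji = 2 or 3), the diagram is a chain of 7 nodes with a double edge at one end; the terminal node there is the unique short simple root (B_7). One simple-root ordering that puts it in standard form is (alpha_4, alpha_5, alpha_2, alpha_3, alpha_7, alpha_1, alpha_6). So the algebra is type B_7, i.e. so(15).

B7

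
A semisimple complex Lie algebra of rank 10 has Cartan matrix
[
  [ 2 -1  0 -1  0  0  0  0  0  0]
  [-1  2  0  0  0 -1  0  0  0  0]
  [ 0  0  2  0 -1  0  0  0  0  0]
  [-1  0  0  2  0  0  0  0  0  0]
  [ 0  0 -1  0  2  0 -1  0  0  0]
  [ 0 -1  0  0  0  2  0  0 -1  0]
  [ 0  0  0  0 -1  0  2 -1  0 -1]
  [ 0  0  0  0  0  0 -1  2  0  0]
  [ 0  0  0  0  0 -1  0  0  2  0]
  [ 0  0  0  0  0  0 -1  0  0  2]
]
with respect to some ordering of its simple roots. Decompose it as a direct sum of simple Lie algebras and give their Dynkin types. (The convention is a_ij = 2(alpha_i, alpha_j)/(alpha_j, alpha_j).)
The diagram associated to this matrix has two connected components: the simple roots {alpha_1, alpha_2, alpha_4, alpha_6, alpha_9} form a chain of 5 nodes with single edges (A_5), and {alpha_3, alpha_5, alpha_7, alpha_8, alpha_10} form a chain of 3 nodes with a fork of two nodes at one end (D_5). A semisimple Lie algebra decomposes uniquely as the direct sum of simple ideals, one per connected component of its Dynkin diagram, so g ≅ A_5 ⊕ D_5 (dimension 35 + 45 = 80).

type A_5 + type D_5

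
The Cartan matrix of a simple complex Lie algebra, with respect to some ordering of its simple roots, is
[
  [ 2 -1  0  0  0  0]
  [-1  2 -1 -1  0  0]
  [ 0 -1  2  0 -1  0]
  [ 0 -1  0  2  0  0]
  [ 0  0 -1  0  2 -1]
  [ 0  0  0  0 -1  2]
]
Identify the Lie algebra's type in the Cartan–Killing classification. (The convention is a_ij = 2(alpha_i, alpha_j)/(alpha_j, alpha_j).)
type D_6

The matrix has rank 6 with 2's on the diagonal. Reading the off-diagonal entries as Dynkin edges (a single edge where a_ij = a_ji = -1; a double or triple edge where a_ij * a_ji = 2 or 3), the diagram is a chain of 4 nodes with a fork of two nodes at one end (D_6). One simple-root ordering that puts it in standard form is (alpha_6, alpha_5, alpha_3, alpha_2, alpha_1, alpha_4). So the algebra is type D_6, i.e. so(12).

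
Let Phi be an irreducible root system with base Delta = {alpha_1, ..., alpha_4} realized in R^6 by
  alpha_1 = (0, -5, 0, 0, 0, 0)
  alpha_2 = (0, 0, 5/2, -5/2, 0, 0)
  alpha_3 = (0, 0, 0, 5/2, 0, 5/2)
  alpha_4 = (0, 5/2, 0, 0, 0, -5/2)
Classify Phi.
C4

Compute the Cartan integers a_ij = 2(alpha_i, alpha_j)/(alpha_j, alpha_j); the resulting 4x4 Cartan matrix is
[[2, 0, 0, -2], [0, 2, -1, 0], [0, -1, 2, -1], [-1, 0, -1, 2]].
The roots have two lengths (squared-length ratio 2:1); the short ones are alpha_{2,3,4}. The associated Dynkin diagram is a chain of 4 nodes with a double edge at one end; the terminal node there is the unique long simple root (C_4), so the type is C_4 (the algebra sp(8)).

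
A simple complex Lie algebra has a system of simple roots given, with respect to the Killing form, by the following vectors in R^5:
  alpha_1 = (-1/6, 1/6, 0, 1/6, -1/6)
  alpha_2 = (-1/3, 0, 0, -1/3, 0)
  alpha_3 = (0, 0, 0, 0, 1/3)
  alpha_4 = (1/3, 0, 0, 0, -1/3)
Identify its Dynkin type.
Compute the Cartan integers a_ij = 2(alpha_i, alpha_j)/(alpha_j, alpha_j); the resulting 4x4 Cartan matrix is
[[2, 0, -1, 0], [0, 2, 0, -1], [-1, 0, 2, -1], [0, -1, -2, 2]].
The roots have two lengths (squared-length ratio 2:1); the short ones are alpha_{1,3}. The associated Dynkin diagram is a chain of 4 nodes with a double edge between the middle two (F_4), so the type is F_4.

F_4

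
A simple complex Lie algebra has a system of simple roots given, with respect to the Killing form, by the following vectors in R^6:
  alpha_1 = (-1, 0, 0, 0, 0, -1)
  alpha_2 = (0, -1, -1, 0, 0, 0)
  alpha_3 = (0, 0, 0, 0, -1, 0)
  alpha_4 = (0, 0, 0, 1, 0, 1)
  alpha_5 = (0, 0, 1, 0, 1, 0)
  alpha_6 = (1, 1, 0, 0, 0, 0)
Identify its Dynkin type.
Compute the Cartan integers a_ij = 2(alpha_i, alpha_j)/(alpha_j, alpha_j); the resulting 6x6 Cartan matrix is
[[2, 0, 0, -1, 0, -1], [0, 2, 0, 0, -1, -1], [0, 0, 2, 0, -1, 0], [-1, 0, 0, 2, 0, 0], [0, -1, -2, 0, 2, 0], [-1, -1, 0, 0, 0, 2]].
The roots have two lengths (squared-length ratio 2:1); the short ones are alpha_{3}. The associated Dynkin diagram is a chain of 6 nodes with a double edge at one end; the terminal node there is the unique short simple root (B_6), so the type is B_6 (the algebra so(13)).

B_6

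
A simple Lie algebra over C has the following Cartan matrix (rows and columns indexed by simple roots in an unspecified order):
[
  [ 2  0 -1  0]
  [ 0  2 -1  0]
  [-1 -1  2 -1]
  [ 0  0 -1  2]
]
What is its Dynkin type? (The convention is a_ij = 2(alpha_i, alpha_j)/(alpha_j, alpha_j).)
The matrix has rank 4 with 2's on the diagonal. Reading the off-diagonal entries as Dynkin edges (a single edge where a_ij = a_ji = -1; a double or triple edge where a_ij * a_ji = 2 or 3), the diagram is a chain of 2 nodes with a fork of two nodes at one end (D_4). One simple-root ordering that puts it in standard form is (alpha_2, alpha_3, alpha_1, alpha_4). So the algebra is type D_4, i.e. so(8).

D_4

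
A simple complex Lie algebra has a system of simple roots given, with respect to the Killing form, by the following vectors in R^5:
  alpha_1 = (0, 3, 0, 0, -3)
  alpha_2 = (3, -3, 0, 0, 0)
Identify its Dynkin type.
Compute the Cartan integers a_ij = 2(alpha_i, alpha_j)/(alpha_j, alpha_j); the resulting 2x2 Cartan matrix is
[[2, -1], [-1, 2]].
All simple roots have the same length, so the diagram is simply laced. The associated Dynkin diagram is a chain of 2 nodes with single edges (A_2), so the type is A_2 (the algebra sl(3)).

A_2 (sl(3))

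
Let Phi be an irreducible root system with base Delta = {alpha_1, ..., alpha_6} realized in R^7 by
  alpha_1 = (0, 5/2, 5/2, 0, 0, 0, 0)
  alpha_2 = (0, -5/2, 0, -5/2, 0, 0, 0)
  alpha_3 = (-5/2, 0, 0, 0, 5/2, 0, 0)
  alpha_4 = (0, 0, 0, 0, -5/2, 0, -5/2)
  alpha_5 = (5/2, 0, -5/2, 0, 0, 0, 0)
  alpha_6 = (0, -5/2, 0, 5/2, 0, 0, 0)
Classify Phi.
type D_6

Compute the Cartan integers a_ij = 2(alpha_i, alpha_j)/(alpha_j, alpha_j); the resulting 6x6 Cartan matrix is
[[2, -1, 0, 0, -1, -1], [-1, 2, 0, 0, 0, 0], [0, 0, 2, -1, -1, 0], [0, 0, -1, 2, 0, 0], [-1, 0, -1, 0, 2, 0], [-1, 0, 0, 0, 0, 2]].
All simple roots have the same length, so the diagram is simply laced. The associated Dynkin diagram is a chain of 4 nodes with a fork of two nodes at one end (D_6), so the type is D_6 (the algebra so(12)).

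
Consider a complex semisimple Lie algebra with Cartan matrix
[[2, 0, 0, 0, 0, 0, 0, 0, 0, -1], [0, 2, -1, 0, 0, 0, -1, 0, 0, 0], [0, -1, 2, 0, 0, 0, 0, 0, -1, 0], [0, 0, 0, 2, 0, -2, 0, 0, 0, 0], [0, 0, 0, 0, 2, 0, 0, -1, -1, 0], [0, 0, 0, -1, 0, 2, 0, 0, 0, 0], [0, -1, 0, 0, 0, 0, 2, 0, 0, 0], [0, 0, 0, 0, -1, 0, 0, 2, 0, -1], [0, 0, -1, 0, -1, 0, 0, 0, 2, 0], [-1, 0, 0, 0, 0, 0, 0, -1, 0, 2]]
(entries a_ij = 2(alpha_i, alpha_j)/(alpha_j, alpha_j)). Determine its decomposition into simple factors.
A_8 + B_2

The diagram associated to this matrix has two connected components: the simple roots {alpha_1, alpha_2, alpha_3, alpha_5, alpha_7, alpha_8, alpha_9, alpha_10} form a chain of 8 nodes with single edges (A_8), and {alpha_4, alpha_6} form a chain of 2 nodes with a double edge at one end; the terminal node there is the unique short simple root (B_2). A semisimple Lie algebra decomposes uniquely as the direct sum of simple ideals, one per connected component of its Dynkin diagram, so g ≅ A_8 ⊕ B_2 (dimension 80 + 10 = 90).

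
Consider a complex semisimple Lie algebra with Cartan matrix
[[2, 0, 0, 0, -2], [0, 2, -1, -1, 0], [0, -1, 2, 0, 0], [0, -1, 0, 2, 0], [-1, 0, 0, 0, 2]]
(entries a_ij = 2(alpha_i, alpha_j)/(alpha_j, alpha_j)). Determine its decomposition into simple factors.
The diagram associated to this matrix has two connected components: the simple roots {alpha_2, alpha_3, alpha_4} form a chain of 3 nodes with single edges (A_3), and {alpha_1, alpha_5} form a chain of 2 nodes with a double edge at one end; the terminal node there is the unique short simple root (B_2). A semisimple Lie algebra decomposes uniquely as the direct sum of simple ideals, one per connected component of its Dynkin diagram, so g ≅ A_3 ⊕ B_2 (dimension 15 + 10 = 25).

A_3 (sl(4)) + B_2 (so(5))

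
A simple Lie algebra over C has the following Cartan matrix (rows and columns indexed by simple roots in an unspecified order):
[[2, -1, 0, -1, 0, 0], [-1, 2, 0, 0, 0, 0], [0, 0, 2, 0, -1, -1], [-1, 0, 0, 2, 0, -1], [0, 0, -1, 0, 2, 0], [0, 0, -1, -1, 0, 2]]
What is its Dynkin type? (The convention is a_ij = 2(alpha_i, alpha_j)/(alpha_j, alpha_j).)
A_6

The matrix has rank 6 with 2's on the diagonal. Reading the off-diagonal entries as Dynkin edges (a single edge where a_ij = a_ji = -1; a double or triple edge where a_ij * a_ji = 2 or 3), the diagram is a chain of 6 nodes with single edges (A_6). One simple-root ordering that puts it in standard form is (alpha_5, alpha_3, alpha_6, alpha_4, alpha_1, alpha_2). So the algebra is type A_6, i.e. sl(7).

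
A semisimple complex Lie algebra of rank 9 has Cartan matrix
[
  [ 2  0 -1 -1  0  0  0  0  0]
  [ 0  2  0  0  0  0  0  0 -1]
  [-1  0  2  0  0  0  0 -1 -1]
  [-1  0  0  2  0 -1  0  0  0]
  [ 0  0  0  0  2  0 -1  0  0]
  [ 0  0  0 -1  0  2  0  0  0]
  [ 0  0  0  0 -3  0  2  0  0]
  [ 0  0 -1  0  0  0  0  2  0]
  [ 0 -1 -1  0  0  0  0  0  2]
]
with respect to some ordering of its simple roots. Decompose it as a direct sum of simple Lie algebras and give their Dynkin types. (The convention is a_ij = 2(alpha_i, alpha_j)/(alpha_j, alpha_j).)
The diagram associated to this matrix has two connected components: the simple roots {alpha_1, alpha_2, alpha_3, alpha_4, alpha_6, alpha_8, alpha_9} form a chain of 6 nodes with one extra node attached to the third node from one end (E_7), and {alpha_5, alpha_7} form two nodes joined by a triple edge (G_2). A semisimple Lie algebra decomposes uniquely as the direct sum of simple ideals, one per connected component of its Dynkin diagram, so g ≅ E_7 ⊕ G_2 (dimension 133 + 14 = 147).

type E_7 + type G_2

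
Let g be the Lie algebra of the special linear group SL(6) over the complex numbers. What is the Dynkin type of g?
A_5

This is sl(6), which has dimension 6^2 - 1 = 35 and rank 6 - 1 = 5 (a Cartan subalgebra is the diagonal traceless matrices). In the classification of classical Lie algebras, the special linear algebra sl(n+1) has type A_n; here n = 5, so the Dynkin diagram is a chain of 5 nodes with single edges (A_5). Hence the type is A_5.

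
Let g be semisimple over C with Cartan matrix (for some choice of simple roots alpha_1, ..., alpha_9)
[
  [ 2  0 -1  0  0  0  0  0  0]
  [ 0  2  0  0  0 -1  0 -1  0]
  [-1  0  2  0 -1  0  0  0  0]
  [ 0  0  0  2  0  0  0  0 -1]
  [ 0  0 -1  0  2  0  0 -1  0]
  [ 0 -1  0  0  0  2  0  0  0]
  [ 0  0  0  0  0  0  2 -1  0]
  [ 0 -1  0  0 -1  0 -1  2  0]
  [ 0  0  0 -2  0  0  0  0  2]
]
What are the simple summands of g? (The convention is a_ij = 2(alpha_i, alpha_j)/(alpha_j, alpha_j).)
B_2 + E_7

The diagram associated to this matrix has two connected components: the simple roots {alpha_4, alpha_9} form a chain of 2 nodes with a double edge at one end; the terminal node there is the unique short simple root (B_2), and {alpha_1, alpha_2, alpha_3, alpha_5, alpha_6, alpha_7, alpha_8} form a chain of 6 nodes with one extra node attached to the third node from one end (E_7). A semisimple Lie algebra decomposes uniquely as the direct sum of simple ideals, one per connected component of its Dynkin diagram, so g ≅ B_2 ⊕ E_7 (dimension 10 + 133 = 143).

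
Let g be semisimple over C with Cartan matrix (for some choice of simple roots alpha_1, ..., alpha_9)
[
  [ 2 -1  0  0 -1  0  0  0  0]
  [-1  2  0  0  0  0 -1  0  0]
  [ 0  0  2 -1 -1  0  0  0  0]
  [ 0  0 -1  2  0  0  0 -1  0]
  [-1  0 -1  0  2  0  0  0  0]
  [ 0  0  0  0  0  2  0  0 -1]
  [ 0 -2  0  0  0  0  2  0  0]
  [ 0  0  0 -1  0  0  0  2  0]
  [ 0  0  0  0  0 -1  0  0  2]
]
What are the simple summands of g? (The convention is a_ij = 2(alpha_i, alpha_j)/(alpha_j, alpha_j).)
The diagram associated to this matrix has two connected components: the simple roots {alpha_6, alpha_9} form a chain of 2 nodes with single edges (A_2), and {alpha_1, alpha_2, alpha_3, alpha_4, alpha_5, alpha_7, alpha_8} form a chain of 7 nodes with a double edge at one end; the terminal node there is the unique long simple root (C_7). A semisimple Lie algebra decomposes uniquely as the direct sum of simple ideals, one per connected component of its Dynkin diagram, so g ≅ A_2 ⊕ C_7 (dimension 8 + 105 = 113).

A2 + C7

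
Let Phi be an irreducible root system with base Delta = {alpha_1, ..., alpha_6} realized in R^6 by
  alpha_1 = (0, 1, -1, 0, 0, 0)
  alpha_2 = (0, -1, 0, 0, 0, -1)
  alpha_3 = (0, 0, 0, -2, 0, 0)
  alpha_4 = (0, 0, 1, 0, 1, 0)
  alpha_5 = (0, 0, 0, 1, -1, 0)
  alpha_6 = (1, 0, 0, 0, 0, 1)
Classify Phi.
Compute the Cartan integers a_ij = 2(alpha_i, alpha_j)/(alpha_j, alpha_j); the resulting 6x6 Cartan matrix is
[[2, -1, 0, -1, 0, 0], [-1, 2, 0, 0, 0, -1], [0, 0, 2, 0, -2, 0], [-1, 0, 0, 2, -1, 0], [0, 0, -1, -1, 2, 0], [0, -1, 0, 0, 0, 2]].
The roots have two lengths (squared-length ratio 2:1); the short ones are alpha_{1,2,4,5,6}. The associated Dynkin diagram is a chain of 6 nodes with a double edge at one end; the terminal node there is the unique long simple root (C_6), so the type is C_6 (the algebra sp(12)).

type C_6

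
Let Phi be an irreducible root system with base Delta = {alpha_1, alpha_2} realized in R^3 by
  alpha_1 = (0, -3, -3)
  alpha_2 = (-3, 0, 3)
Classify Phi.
A2

Compute the Cartan integers a_ij = 2(alpha_i, alpha_j)/(alpha_j, alpha_j); the resulting 2x2 Cartan matrix is
[[2, -1], [-1, 2]].
All simple roots have the same length, so the diagram is simply laced. The associated Dynkin diagram is a chain of 2 nodes with single edges (A_2), so the type is A_2 (the algebra sl(3)).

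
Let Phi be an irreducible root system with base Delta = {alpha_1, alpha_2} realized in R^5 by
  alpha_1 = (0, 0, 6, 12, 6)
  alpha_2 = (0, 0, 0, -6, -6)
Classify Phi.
G2

Compute the Cartan integers a_ij = 2(alpha_i, alpha_j)/(alpha_j, alpha_j); the resulting 2x2 Cartan matrix is
[[2, -3], [-1, 2]].
The roots have two lengths (squared-length ratio 3:1); the short ones are alpha_{2}. The associated Dynkin diagram is two nodes joined by a triple edge (G_2), so the type is G_2.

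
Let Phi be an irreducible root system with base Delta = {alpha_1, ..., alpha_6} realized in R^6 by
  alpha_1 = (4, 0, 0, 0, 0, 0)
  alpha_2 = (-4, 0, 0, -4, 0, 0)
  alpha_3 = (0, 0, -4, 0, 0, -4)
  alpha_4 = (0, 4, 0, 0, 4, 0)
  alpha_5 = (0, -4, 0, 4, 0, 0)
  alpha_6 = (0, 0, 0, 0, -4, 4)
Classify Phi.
Compute the Cartan integers a_ij = 2(alpha_i, alpha_j)/(alpha_j, alpha_j); the resulting 6x6 Cartan matrix is
[[2, -1, 0, 0, 0, 0], [-2, 2, 0, 0, -1, 0], [0, 0, 2, 0, 0, -1], [0, 0, 0, 2, -1, -1], [0, -1, 0, -1, 2, 0], [0, 0, -1, -1, 0, 2]].
The roots have two lengths (squared-length ratio 2:1); the short ones are alpha_{1}. The associated Dynkin diagram is a chain of 6 nodes with a double edge at one end; the terminal node there is the unique short simple root (B_6), so the type is B_6 (the algebra so(13)).

B6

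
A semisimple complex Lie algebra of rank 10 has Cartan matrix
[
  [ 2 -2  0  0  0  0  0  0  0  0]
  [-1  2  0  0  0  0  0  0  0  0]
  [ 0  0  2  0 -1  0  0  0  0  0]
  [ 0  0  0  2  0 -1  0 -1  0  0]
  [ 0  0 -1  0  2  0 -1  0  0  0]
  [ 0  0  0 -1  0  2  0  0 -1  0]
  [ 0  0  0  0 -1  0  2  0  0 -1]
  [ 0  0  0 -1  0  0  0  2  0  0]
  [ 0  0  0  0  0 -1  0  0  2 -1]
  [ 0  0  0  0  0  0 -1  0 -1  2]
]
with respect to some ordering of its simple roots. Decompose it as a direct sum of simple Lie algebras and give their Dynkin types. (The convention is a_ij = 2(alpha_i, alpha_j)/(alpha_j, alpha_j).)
The diagram associated to this matrix has two connected components: the simple roots {alpha_3, alpha_4, alpha_5, alpha_6, alpha_7, alpha_8, alpha_9, alpha_10} form a chain of 8 nodes with single edges (A_8), and {alpha_1, alpha_2} form a chain of 2 nodes with a double edge at one end; the terminal node there is the unique short simple root (B_2). A semisimple Lie algebra decomposes uniquely as the direct sum of simple ideals, one per connected component of its Dynkin diagram, so g ≅ A_8 ⊕ B_2 (dimension 80 + 10 = 90).

A_8 (sl(9)) ⊕ B_2 (so(5))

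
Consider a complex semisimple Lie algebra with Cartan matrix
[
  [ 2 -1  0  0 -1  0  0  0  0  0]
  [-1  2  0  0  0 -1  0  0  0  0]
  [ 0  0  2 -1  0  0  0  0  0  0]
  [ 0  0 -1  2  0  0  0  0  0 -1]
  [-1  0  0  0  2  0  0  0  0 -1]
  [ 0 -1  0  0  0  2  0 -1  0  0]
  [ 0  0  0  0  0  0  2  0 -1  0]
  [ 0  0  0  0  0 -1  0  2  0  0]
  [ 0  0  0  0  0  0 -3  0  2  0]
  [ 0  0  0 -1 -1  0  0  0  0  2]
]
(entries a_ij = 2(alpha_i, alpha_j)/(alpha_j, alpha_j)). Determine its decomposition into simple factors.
type A_8 ⊕ type G_2

The diagram associated to this matrix has two connected components: the simple roots {alpha_1, alpha_2, alpha_3, alpha_4, alpha_5, alpha_6, alpha_8, alpha_10} form a chain of 8 nodes with single edges (A_8), and {alpha_7, alpha_9} form two nodes joined by a triple edge (G_2). A semisimple Lie algebra decomposes uniquely as the direct sum of simple ideals, one per connected component of its Dynkin diagram, so g ≅ A_8 ⊕ G_2 (dimension 80 + 14 = 94).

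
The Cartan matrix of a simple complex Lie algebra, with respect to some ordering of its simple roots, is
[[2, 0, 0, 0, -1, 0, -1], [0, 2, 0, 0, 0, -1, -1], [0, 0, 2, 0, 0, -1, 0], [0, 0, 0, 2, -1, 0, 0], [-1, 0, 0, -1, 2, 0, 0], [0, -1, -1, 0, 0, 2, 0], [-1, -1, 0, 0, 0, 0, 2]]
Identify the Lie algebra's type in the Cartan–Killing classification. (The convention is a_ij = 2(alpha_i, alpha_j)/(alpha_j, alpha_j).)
The matrix has rank 7 with 2's on the diagonal. Reading the off-diagonal entries as Dynkin edges (a single edge where a_ij = a_ji = -1; a double or triple edge where a_ij * a_ji = 2 or 3), the diagram is a chain of 7 nodes with single edges (A_7). One simple-root ordering that puts it in standard form is (alpha_4, alpha_5, alpha_1, alpha_7, alpha_2, alpha_6, alpha_3). So the algebra is type A_7, i.e. sl(8).

A_7 (sl(8))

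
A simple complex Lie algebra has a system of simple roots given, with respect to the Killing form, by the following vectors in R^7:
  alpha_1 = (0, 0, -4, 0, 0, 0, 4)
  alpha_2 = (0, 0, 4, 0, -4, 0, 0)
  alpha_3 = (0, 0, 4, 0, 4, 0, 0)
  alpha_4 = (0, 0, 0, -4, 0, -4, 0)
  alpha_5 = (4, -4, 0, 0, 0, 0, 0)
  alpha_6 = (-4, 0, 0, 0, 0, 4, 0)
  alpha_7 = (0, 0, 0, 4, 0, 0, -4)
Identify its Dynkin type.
Compute the Cartan integers a_ij = 2(alpha_i, alpha_j)/(alpha_j, alpha_j); the resulting 7x7 Cartan matrix is
[[2, -1, -1, 0, 0, 0, -1], [-1, 2, 0, 0, 0, 0, 0], [-1, 0, 2, 0, 0, 0, 0], [0, 0, 0, 2, 0, -1, -1], [0, 0, 0, 0, 2, -1, 0], [0, 0, 0, -1, -1, 2, 0], [-1, 0, 0, -1, 0, 0, 2]].
All simple roots have the same length, so the diagram is simply laced. The associated Dynkin diagram is a chain of 5 nodes with a fork of two nodes at one end (D_7), so the type is D_7 (the algebra so(14)).

D_7 (so(14))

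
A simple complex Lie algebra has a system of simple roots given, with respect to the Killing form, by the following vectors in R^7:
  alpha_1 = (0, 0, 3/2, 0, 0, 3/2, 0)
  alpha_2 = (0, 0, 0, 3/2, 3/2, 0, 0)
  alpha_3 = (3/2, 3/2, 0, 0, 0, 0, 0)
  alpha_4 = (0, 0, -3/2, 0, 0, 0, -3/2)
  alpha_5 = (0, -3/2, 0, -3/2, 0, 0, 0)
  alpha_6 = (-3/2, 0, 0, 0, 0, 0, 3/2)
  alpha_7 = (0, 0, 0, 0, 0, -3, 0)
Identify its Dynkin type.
Compute the Cartan integers a_ij = 2(alpha_i, alpha_j)/(alpha_j, alpha_j); the resulting 7x7 Cartan matrix is
[[2, 0, 0, -1, 0, 0, -1], [0, 2, 0, 0, -1, 0, 0], [0, 0, 2, 0, -1, -1, 0], [-1, 0, 0, 2, 0, -1, 0], [0, -1, -1, 0, 2, 0, 0], [0, 0, -1, -1, 0, 2, 0], [-2, 0, 0, 0, 0, 0, 2]].
The roots have two lengths (squared-length ratio 2:1); the short ones are alpha_{1,2,3,4,5,6}. The associated Dynkin diagram is a chain of 7 nodes with a double edge at one end; the terminal node there is the unique long simple root (C_7), so the type is C_7 (the algebra sp(14)).

C7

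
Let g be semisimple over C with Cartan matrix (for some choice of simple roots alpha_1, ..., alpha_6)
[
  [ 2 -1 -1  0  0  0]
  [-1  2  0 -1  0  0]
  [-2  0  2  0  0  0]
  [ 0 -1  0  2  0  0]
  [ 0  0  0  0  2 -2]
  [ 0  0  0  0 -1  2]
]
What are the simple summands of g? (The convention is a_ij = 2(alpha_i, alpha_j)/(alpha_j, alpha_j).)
The diagram associated to this matrix has two connected components: the simple roots {alpha_5, alpha_6} form a chain of 2 nodes with a double edge at one end; the terminal node there is the unique short simple root (B_2), and {alpha_1, alpha_2, alpha_3, alpha_4} form a chain of 4 nodes with a double edge at one end; the terminal node there is the unique long simple root (C_4). A semisimple Lie algebra decomposes uniquely as the direct sum of simple ideals, one per connected component of its Dynkin diagram, so g ≅ B_2 ⊕ C_4 (dimension 10 + 36 = 46).

B2 ⊕ C4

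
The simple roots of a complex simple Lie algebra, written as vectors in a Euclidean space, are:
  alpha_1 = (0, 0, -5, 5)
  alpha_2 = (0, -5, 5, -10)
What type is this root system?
Compute the Cartan integers a_ij = 2(alpha_i, alpha_j)/(alpha_j, alpha_j); the resulting 2x2 Cartan matrix is
[[2, -1], [-3, 2]].
The roots have two lengths (squared-length ratio 3:1); the short ones are alpha_{1}. The associated Dynkin diagram is two nodes joined by a triple edge (G_2), so the type is G_2.

G_2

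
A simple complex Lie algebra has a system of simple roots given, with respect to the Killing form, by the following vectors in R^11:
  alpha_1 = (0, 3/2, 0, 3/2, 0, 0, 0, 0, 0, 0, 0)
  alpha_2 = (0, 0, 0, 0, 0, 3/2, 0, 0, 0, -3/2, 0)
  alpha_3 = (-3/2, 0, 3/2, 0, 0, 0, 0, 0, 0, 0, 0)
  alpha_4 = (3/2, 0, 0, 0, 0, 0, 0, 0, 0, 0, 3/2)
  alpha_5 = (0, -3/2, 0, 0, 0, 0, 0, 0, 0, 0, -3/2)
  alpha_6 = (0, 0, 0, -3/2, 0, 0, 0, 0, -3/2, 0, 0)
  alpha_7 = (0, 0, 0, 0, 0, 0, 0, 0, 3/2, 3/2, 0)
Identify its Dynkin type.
Compute the Cartan integers a_ij = 2(alpha_i, alpha_j)/(alpha_j, alpha_j); the resulting 7x7 Cartan matrix is
[[2, 0, 0, 0, -1, -1, 0], [0, 2, 0, 0, 0, 0, -1], [0, 0, 2, -1, 0, 0, 0], [0, 0, -1, 2, -1, 0, 0], [-1, 0, 0, -1, 2, 0, 0], [-1, 0, 0, 0, 0, 2, -1], [0, -1, 0, 0, 0, -1, 2]].
All simple roots have the same length, so the diagram is simply laced. The associated Dynkin diagram is a chain of 7 nodes with single edges (A_7), so the type is A_7 (the algebra sl(8)).

A7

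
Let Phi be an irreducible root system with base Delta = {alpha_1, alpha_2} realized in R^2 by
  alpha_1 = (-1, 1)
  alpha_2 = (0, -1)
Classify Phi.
type B_2

Compute the Cartan integers a_ij = 2(alpha_i, alpha_j)/(alpha_j, alpha_j); the resulting 2x2 Cartan matrix is
[[2, -2], [-1, 2]].
The roots have two lengths (squared-length ratio 2:1); the short ones are alpha_{2}. The associated Dynkin diagram is a chain of 2 nodes with a double edge at one end; the terminal node there is the unique short simple root (B_2), so the type is B_2 (the algebra so(5)).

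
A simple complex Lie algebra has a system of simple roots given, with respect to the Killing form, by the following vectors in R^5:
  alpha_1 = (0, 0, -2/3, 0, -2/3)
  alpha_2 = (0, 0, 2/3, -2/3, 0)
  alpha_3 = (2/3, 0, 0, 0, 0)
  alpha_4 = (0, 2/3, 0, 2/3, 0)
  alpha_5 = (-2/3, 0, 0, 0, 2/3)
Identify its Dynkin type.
type B_5

Compute the Cartan integers a_ij = 2(alpha_i, alpha_j)/(alpha_j, alpha_j); the resulting 5x5 Cartan matrix is
[[2, -1, 0, 0, -1], [-1, 2, 0, -1, 0], [0, 0, 2, 0, -1], [0, -1, 0, 2, 0], [-1, 0, -2, 0, 2]].
The roots have two lengths (squared-length ratio 2:1); the short ones are alpha_{3}. The associated Dynkin diagram is a chain of 5 nodes with a double edge at one end; the terminal node there is the unique short simple root (B_5), so the type is B_5 (the algebra so(11)).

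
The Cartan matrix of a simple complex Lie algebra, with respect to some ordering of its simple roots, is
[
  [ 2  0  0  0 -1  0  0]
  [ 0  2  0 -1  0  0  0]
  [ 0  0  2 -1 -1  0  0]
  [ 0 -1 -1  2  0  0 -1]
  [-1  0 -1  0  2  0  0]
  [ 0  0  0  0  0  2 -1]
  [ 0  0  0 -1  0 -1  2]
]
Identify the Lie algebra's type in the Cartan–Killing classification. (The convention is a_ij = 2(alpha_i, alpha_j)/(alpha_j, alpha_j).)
The matrix has rank 7 with 2's on the diagonal. Reading the off-diagonal entries as Dynkin edges (a single edge where a_ij = a_ji = -1; a double or triple edge where a_ij * a_ji = 2 or 3), the diagram is a chain of 6 nodes with one extra node attached to the third node from one end (E_7). One simple-root ordering that puts it in standard form is (alpha_6, alpha_2, alpha_7, alpha_4, alpha_3, alpha_5, alpha_1). So the algebra is type E_7.

E_7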